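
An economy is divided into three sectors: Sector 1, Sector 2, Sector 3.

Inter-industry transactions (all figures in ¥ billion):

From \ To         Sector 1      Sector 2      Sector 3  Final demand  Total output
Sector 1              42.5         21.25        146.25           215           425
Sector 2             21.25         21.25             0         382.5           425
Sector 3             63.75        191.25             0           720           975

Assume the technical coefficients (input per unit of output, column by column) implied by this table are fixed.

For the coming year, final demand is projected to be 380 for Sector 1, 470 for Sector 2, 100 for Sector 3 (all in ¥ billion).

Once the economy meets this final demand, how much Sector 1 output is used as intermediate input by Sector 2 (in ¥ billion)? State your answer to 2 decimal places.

z_12 = 26.11

Technical coefficients a_ij = z_ij / X_j:
  a_11 = 42.5/425 = 0.10, a_21 = 21.25/425 = 0.05, a_31 = 63.75/425 = 0.15
  a_12 = 21.25/425 = 0.05, a_22 = 21.25/425 = 0.05, a_32 = 191.25/425 = 0.45
  a_13 = 146.25/975 = 0.15, a_23 = 0/975 = 0.00, a_33 = 0/975 = 0.00
I − A =
  [   0.90    -0.05    -0.15]
  [  -0.05     0.95     0.00]
  [  -0.15    -0.45     1.00]
Cofactors of I−A, C_ij = (−1)^(i+j)·(minor ij) (rows/columns in the sector order above):
  C_11 = (0.95)(1.00) − (0.00)(-0.45) = 0.9500
  C_12 = −[(-0.05)(1.00) − (0.00)(-0.15)] = 0.0500
  C_13 = (-0.05)(-0.45) − (0.95)(-0.15) = 0.1650
  C_21 = −[(-0.05)(1.00) − (-0.15)(-0.45)] = 0.1175
  C_22 = (0.90)(1.00) − (-0.15)(-0.15) = 0.8775
  C_23 = −[(0.90)(-0.45) − (-0.05)(-0.15)] = 0.4125
  C_31 = (-0.05)(0.00) − (-0.15)(0.95) = 0.1425
  C_32 = −[(0.90)(0.00) − (-0.15)(-0.05)] = 0.0075
  C_33 = (0.90)(0.95) − (-0.05)(-0.05) = 0.8525
det(I−A) = Σ_j (I−A)_1j·C_1j = (0.90)(0.9500) + (-0.05)(0.0500) + (-0.15)(0.1650) = 0.82775
adj(I−A) = Cᵀ =
  [ 0.9500   0.1175   0.1425]
  [ 0.0500   0.8775   0.0075]
  [ 0.1650   0.4125   0.8525]
(I − A)⁻¹ = adj(I−A) / det(I−A) ≈
  [   1.1477     0.1420     0.1722]
  [   0.0604     1.0601     0.0091]
  [   0.1993     0.4983     1.0299]
First solve x = (I − A)⁻¹ d = adj(I−A)·d / det(I−A); in particular x_2 = (0.0500·380 + 0.8775·470 + 0.0075·100) / 0.82775 = 432.175 / 0.82775 ≈ 522.1081.
Intermediate flow from 1 to 2: z_12 = a_12 · x_2 = 0.05 × 432.175 / 0.82775 = 21.60875 / 0.82775 ≈ 26.11.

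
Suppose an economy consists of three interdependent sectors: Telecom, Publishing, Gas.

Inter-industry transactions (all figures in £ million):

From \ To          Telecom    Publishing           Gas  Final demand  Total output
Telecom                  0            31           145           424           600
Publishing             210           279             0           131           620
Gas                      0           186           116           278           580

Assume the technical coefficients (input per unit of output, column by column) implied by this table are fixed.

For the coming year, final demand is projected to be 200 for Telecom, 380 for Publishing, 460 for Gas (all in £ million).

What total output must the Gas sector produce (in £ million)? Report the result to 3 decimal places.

x_3 = 950.469

Technical coefficients a_ij = z_ij / X_j:
  a_11 = 0/600 = 0.00, a_21 = 210/600 = 0.35, a_31 = 0/600 = 0.00
  a_12 = 31/620 = 0.05, a_22 = 279/620 = 0.45, a_32 = 186/620 = 0.30
  a_13 = 145/580 = 0.25, a_23 = 0/580 = 0.00, a_33 = 116/580 = 0.20
I − A =
  [   1.00    -0.05    -0.25]
  [  -0.35     0.55     0.00]
  [   0.00    -0.30     0.80]
Cofactors of I−A, C_ij = (−1)^(i+j)·(minor ij) (rows/columns in the sector order above):
  C_11 = (0.55)(0.80) − (0.00)(-0.30) = 0.4400
  C_12 = −[(-0.35)(0.80) − (0.00)(0.00)] = 0.2800
  C_13 = (-0.35)(-0.30) − (0.55)(0.00) = 0.1050
  C_21 = −[(-0.05)(0.80) − (-0.25)(-0.30)] = 0.1150
  C_22 = (1.00)(0.80) − (-0.25)(0.00) = 0.8000
  C_23 = −[(1.00)(-0.30) − (-0.05)(0.00)] = 0.3000
  C_31 = (-0.05)(0.00) − (-0.25)(0.55) = 0.1375
  C_32 = −[(1.00)(0.00) − (-0.25)(-0.35)] = 0.0875
  C_33 = (1.00)(0.55) − (-0.05)(-0.35) = 0.5325
det(I−A) = Σ_j (I−A)_1j·C_1j = (1.00)(0.4400) + (-0.05)(0.2800) + (-0.25)(0.1050) = 0.39975
adj(I−A) = Cᵀ =
  [ 0.4400   0.1150   0.1375]
  [ 0.2800   0.8000   0.0875]
  [ 0.1050   0.3000   0.5325]
(I − A)⁻¹ = adj(I−A) / det(I−A) ≈
  [   1.1007     0.2877     0.3440]
  [   0.7004     2.0013     0.2189]
  [   0.2627     0.7505     1.3321]
x = (I − A)⁻¹ d = adj(I−A)·d / det(I−A), with det(I−A) = 0.39975:
  x_1 = (0.4400·200 + 0.1150·380 + 0.1375·460) / 0.39975 = 194.95 / 0.39975 ≈ 487.680
  x_2 = (0.2800·200 + 0.8000·380 + 0.0875·460) / 0.39975 = 400.25 / 0.39975 ≈ 1001.251
  x_3 = (0.1050·200 + 0.3000·380 + 0.5325·460) / 0.39975 = 379.95 / 0.39975 ≈ 950.469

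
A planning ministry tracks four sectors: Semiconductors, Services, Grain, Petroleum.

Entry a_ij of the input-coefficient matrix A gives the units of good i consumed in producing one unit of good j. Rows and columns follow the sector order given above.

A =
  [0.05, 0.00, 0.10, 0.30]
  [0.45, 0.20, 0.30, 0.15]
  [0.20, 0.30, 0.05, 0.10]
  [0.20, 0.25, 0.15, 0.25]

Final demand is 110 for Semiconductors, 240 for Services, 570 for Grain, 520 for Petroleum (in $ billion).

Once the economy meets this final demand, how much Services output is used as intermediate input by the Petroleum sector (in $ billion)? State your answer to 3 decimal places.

z_24 = 264.084

I − A =
  [   0.95     0.00    -0.10    -0.30]
  [  -0.45     0.80    -0.30    -0.15]
  [  -0.20    -0.30     0.95    -0.10]
  [  -0.20    -0.25    -0.15     0.75]
Compute the cofactors C_ij = (−1)^(i+j)·(3×3 minor ij) of I−A; the adjugate is their transpose:
adj(I−A) = Cᵀ =
  [ 0.440625   0.109750   0.114750   0.213500]
  [ 0.397875   0.579625   0.274125   0.311625]
  [ 0.250000   0.234500   0.452625   0.207250]
  [ 0.300125   0.269375   0.212500   0.607000]
det(I−A) = Σ_j (I−A)_1j·C_1j = (0.95)(0.440625) + (0.00)(0.397875) + (-0.10)(0.250000) + (-0.30)(0.300125) = 0.30355625
(I − A)⁻¹ = adj(I−A) / det(I−A) ≈
  [   1.4515     0.3615     0.3780     0.7033]
  [   1.3107     1.9094     0.9030     1.0266]
  [   0.8236     0.7725     1.4911     0.6827]
  [   0.9887     0.8874     0.7000     1.9996]
First solve x = (I − A)⁻¹ d = adj(I−A)·d / det(I−A); in particular x_4 = (0.300125·110 + 0.269375·240 + 0.212500·570 + 0.607000·520) / 0.30355625 = 534.42875 / 0.30355625 ≈ 1760.55920.
Intermediate flow from 2 to 4: z_24 = a_24 · x_4 = 0.15 × 534.42875 / 0.30355625 = 80.1643125 / 0.30355625 ≈ 264.084.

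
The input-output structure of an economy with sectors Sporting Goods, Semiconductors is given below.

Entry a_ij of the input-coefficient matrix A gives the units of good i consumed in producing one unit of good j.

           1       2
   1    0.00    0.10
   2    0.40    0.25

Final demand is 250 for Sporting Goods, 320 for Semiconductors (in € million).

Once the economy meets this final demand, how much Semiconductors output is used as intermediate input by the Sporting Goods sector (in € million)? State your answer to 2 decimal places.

I − A =
  [   1.00    -0.10]
  [  -0.40     0.75]
det(I−A) = (1.00)(0.75) − (-0.10)(-0.40) = 0.7100
adj(I−A) = [[0.75, 0.10], [0.40, 1.00]]
(I − A)⁻¹ = adj(I−A) / det(I−A) ≈
  [   1.0563     0.1408]
  [   0.5634     1.4085]
First solve x = (I − A)⁻¹ d = adj(I−A)·d / det(I−A); in particular x_1 = (0.75·250 + 0.10·320) / 0.7100 = 219.50 / 0.7100 ≈ 309.1549.
Intermediate flow from 2 to 1: z_21 = a_21 · x_1 = 0.40 × 219.50 / 0.7100 = 87.80 / 0.7100 ≈ 123.66.

z_21 = 123.66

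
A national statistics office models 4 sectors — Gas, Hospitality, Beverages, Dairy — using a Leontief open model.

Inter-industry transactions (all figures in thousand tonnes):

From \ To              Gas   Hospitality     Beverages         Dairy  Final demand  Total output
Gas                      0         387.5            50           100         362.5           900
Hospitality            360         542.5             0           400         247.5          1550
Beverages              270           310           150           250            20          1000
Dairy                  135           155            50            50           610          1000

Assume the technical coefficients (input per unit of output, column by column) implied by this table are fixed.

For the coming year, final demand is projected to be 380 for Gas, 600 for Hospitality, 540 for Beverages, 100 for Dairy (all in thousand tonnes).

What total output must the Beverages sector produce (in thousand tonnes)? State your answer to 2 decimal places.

Technical coefficients a_ij = z_ij / X_j:
  a_11 = 0/900 = 0.00, a_21 = 360/900 = 0.40, a_31 = 270/900 = 0.30, a_41 = 135/900 = 0.15
  a_12 = 387.5/1550 = 0.25, a_22 = 542.5/1550 = 0.35, a_32 = 310/1550 = 0.20, a_42 = 155/1550 = 0.10
  a_13 = 50/1000 = 0.05, a_23 = 0/1000 = 0.00, a_33 = 150/1000 = 0.15, a_43 = 50/1000 = 0.05
  a_14 = 100/1000 = 0.10, a_24 = 400/1000 = 0.40, a_34 = 250/1000 = 0.25, a_44 = 50/1000 = 0.05
I − A =
  [   1.00    -0.25    -0.05    -0.10]
  [  -0.40     0.65     0.00    -0.40]
  [  -0.30    -0.20     0.85    -0.25]
  [  -0.15    -0.10    -0.05     0.95]
Compute the cofactors C_ij = (−1)^(i+j)·(3×3 minor ij) of I−A; the adjugate is their transpose:
adj(I−A) = Cᵀ =
  [ 0.478750   0.219000   0.037125   0.152375]
  [ 0.375000   0.764625   0.044000   0.373000]
  [ 0.295625   0.295625   0.453750   0.275000]
  [ 0.130625   0.130625   0.034375   0.453750]
det(I−A) = Σ_j (I−A)_1j·C_1j = (1.00)(0.478750) + (-0.25)(0.375000) + (-0.05)(0.295625) + (-0.10)(0.130625) = 0.35715625
(I − A)⁻¹ = adj(I−A) / det(I−A) ≈
  [   1.3404     0.6132     0.1039     0.4266]
  [   1.0500     2.1409     0.1232     1.0444]
  [   0.8277     0.8277     1.2705     0.7700]
  [   0.3657     0.3657     0.0962     1.2705]
x = (I − A)⁻¹ d = adj(I−A)·d / det(I−A), with det(I−A) = 0.35715625:
  x_1 = (0.478750·380 + 0.219000·600 + 0.037125·540 + 0.152375·100) / 0.35715625 = 348.61 / 0.35715625 ≈ 976.07
  x_2 = (0.375000·380 + 0.764625·600 + 0.044000·540 + 0.373000·100) / 0.35715625 = 662.335 / 0.35715625 ≈ 1854.47
  x_3 = (0.295625·380 + 0.295625·600 + 0.453750·540 + 0.275000·100) / 0.35715625 = 562.2375 / 0.35715625 ≈ 1574.21
  x_4 = (0.130625·380 + 0.130625·600 + 0.034375·540 + 0.453750·100) / 0.35715625 = 191.95 / 0.35715625 ≈ 537.44

x_3 = 1574.21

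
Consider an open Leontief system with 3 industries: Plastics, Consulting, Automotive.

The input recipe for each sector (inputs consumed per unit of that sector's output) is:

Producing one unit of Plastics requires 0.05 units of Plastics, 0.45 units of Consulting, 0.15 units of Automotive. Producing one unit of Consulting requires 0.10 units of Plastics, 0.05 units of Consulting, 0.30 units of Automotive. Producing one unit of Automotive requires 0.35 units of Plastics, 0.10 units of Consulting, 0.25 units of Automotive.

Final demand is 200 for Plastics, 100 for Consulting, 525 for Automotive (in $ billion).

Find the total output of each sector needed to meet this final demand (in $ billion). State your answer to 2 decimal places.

I − A =
  [   0.95    -0.10    -0.35]
  [  -0.45     0.95    -0.10]
  [  -0.15    -0.30     0.75]
Cofactors of I−A, C_ij = (−1)^(i+j)·(minor ij) (rows/columns in the sector order above):
  C_11 = (0.95)(0.75) − (-0.10)(-0.30) = 0.6825
  C_12 = −[(-0.45)(0.75) − (-0.10)(-0.15)] = 0.3525
  C_13 = (-0.45)(-0.30) − (0.95)(-0.15) = 0.2775
  C_21 = −[(-0.10)(0.75) − (-0.35)(-0.30)] = 0.1800
  C_22 = (0.95)(0.75) − (-0.35)(-0.15) = 0.6600
  C_23 = −[(0.95)(-0.30) − (-0.10)(-0.15)] = 0.3000
  C_31 = (-0.10)(-0.10) − (-0.35)(0.95) = 0.3425
  C_32 = −[(0.95)(-0.10) − (-0.35)(-0.45)] = 0.2525
  C_33 = (0.95)(0.95) − (-0.10)(-0.45) = 0.8575
det(I−A) = Σ_j (I−A)_1j·C_1j = (0.95)(0.6825) + (-0.10)(0.3525) + (-0.35)(0.2775) = 0.5160
adj(I−A) = Cᵀ =
  [ 0.6825   0.1800   0.3425]
  [ 0.3525   0.6600   0.2525]
  [ 0.2775   0.3000   0.8575]
(I − A)⁻¹ = adj(I−A) / det(I−A) ≈
  [   1.3227     0.3488     0.6638]
  [   0.6831     1.2791     0.4893]
  [   0.5378     0.5814     1.6618]
x = (I − A)⁻¹ d = adj(I−A)·d / det(I−A), with det(I−A) = 0.5160:
  x_1 = (0.6825·200 + 0.1800·100 + 0.3425·525) / 0.5160 = 334.3125 / 0.5160 ≈ 647.89
  x_2 = (0.3525·200 + 0.6600·100 + 0.2525·525) / 0.5160 = 269.0625 / 0.5160 ≈ 521.44
  x_3 = (0.2775·200 + 0.3000·100 + 0.8575·525) / 0.5160 = 535.6875 / 0.5160 ≈ 1038.15

x_1 = 647.89, x_2 = 521.44, x_3 = 1038.15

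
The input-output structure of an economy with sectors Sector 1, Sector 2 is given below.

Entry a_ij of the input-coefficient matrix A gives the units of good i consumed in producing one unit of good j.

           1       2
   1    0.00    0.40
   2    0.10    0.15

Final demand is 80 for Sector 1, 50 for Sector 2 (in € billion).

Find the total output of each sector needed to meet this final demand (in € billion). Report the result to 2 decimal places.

I − A =
  [   1.00    -0.40]
  [  -0.10     0.85]
det(I−A) = (1.00)(0.85) − (-0.40)(-0.10) = 0.8100
adj(I−A) = [[0.85, 0.40], [0.10, 1.00]]
(I − A)⁻¹ = adj(I−A) / det(I−A) ≈
  [   1.0494     0.4938]
  [   0.1235     1.2346]
x = (I − A)⁻¹ d = adj(I−A)·d / det(I−A), with det(I−A) = 0.8100:
  x_1 = (0.85·80 + 0.40·50) / 0.8100 = 88.00 / 0.8100 ≈ 108.64
  x_2 = (0.10·80 + 1.00·50) / 0.8100 = 58.00 / 0.8100 ≈ 71.60

x_1 = 108.64, x_2 = 71.60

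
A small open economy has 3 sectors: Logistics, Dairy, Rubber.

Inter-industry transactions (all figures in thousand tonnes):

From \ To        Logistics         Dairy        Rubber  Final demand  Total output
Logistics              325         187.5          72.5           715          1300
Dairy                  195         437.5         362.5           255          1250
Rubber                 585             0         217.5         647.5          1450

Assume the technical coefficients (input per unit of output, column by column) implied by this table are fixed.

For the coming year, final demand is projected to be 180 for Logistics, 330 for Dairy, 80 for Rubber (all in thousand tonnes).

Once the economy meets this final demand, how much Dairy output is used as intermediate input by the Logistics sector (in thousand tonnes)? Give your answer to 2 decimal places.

Technical coefficients a_ij = z_ij / X_j:
  a_LL = 325/1300 = 0.25, a_DL = 195/1300 = 0.15, a_RL = 585/1300 = 0.45
  a_LD = 187.5/1250 = 0.15, a_DD = 437.5/1250 = 0.35, a_RD = 0/1250 = 0.00
  a_LR = 72.5/1450 = 0.05, a_DR = 362.5/1450 = 0.25, a_RR = 217.5/1450 = 0.15
I − A =
  [   0.75    -0.15    -0.05]
  [  -0.15     0.65    -0.25]
  [  -0.45     0.00     0.85]
Cofactors of I−A, C_ij = (−1)^(i+j)·(minor ij) (rows/columns in the sector order above):
  C_11 = (0.65)(0.85) − (-0.25)(0.00) = 0.5525
  C_12 = −[(-0.15)(0.85) − (-0.25)(-0.45)] = 0.2400
  C_13 = (-0.15)(0.00) − (0.65)(-0.45) = 0.2925
  C_21 = −[(-0.15)(0.85) − (-0.05)(0.00)] = 0.1275
  C_22 = (0.75)(0.85) − (-0.05)(-0.45) = 0.6150
  C_23 = −[(0.75)(0.00) − (-0.15)(-0.45)] = 0.0675
  C_31 = (-0.15)(-0.25) − (-0.05)(0.65) = 0.0700
  C_32 = −[(0.75)(-0.25) − (-0.05)(-0.15)] = 0.1950
  C_33 = (0.75)(0.65) − (-0.15)(-0.15) = 0.4650
det(I−A) = Σ_j (I−A)_1j·C_1j = (0.75)(0.5525) + (-0.15)(0.2400) + (-0.05)(0.2925) = 0.36375
adj(I−A) = Cᵀ =
  [ 0.5525   0.1275   0.0700]
  [ 0.2400   0.6150   0.1950]
  [ 0.2925   0.0675   0.4650]
(I − A)⁻¹ = adj(I−A) / det(I−A) ≈
  [   1.5189     0.3505     0.1924]
  [   0.6598     1.6907     0.5361]
  [   0.8041     0.1856     1.2784]
First solve x = (I − A)⁻¹ d = adj(I−A)·d / det(I−A); in particular x_L = (0.5525·180 + 0.1275·330 + 0.0700·80) / 0.36375 = 147.125 / 0.36375 ≈ 404.4674.
Intermediate flow from D to L: z_DL = a_DL · x_L = 0.15 × 147.125 / 0.36375 = 22.06875 / 0.36375 ≈ 60.67.

z_DL = 60.67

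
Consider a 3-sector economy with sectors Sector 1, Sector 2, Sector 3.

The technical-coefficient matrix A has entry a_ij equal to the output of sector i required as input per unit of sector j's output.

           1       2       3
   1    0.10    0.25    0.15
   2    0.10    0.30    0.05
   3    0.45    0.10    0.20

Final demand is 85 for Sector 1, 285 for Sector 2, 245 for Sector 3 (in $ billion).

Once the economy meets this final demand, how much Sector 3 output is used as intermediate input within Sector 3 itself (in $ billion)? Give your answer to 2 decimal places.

I − A =
  [   0.90    -0.25    -0.15]
  [  -0.10     0.70    -0.05]
  [  -0.45    -0.10     0.80]
Cofactors of I−A, C_ij = (−1)^(i+j)·(minor ij) (rows/columns in the sector order above):
  C_11 = (0.70)(0.80) − (-0.05)(-0.10) = 0.5550
  C_12 = −[(-0.10)(0.80) − (-0.05)(-0.45)] = 0.1025
  C_13 = (-0.10)(-0.10) − (0.70)(-0.45) = 0.3250
  C_21 = −[(-0.25)(0.80) − (-0.15)(-0.10)] = 0.2150
  C_22 = (0.90)(0.80) − (-0.15)(-0.45) = 0.6525
  C_23 = −[(0.90)(-0.10) − (-0.25)(-0.45)] = 0.2025
  C_31 = (-0.25)(-0.05) − (-0.15)(0.70) = 0.1175
  C_32 = −[(0.90)(-0.05) − (-0.15)(-0.10)] = 0.0600
  C_33 = (0.90)(0.70) − (-0.25)(-0.10) = 0.6050
det(I−A) = Σ_j (I−A)_1j·C_1j = (0.90)(0.5550) + (-0.25)(0.1025) + (-0.15)(0.3250) = 0.425125
adj(I−A) = Cᵀ =
  [ 0.5550   0.2150   0.1175]
  [ 0.1025   0.6525   0.0600]
  [ 0.3250   0.2025   0.6050]
(I − A)⁻¹ = adj(I−A) / det(I−A) ≈
  [   1.3055     0.5057     0.2764]
  [   0.2411     1.5348     0.1411]
  [   0.7645     0.4763     1.4231]
First solve x = (I − A)⁻¹ d = adj(I−A)·d / det(I−A); in particular x_3 = (0.3250·85 + 0.2025·285 + 0.6050·245) / 0.425125 = 233.5625 / 0.425125 ≈ 549.3972.
Intermediate flow from 3 to 3: z_33 = a_33 · x_3 = 0.20 × 233.5625 / 0.425125 = 46.7125 / 0.425125 ≈ 109.88.

z_33 = 109.88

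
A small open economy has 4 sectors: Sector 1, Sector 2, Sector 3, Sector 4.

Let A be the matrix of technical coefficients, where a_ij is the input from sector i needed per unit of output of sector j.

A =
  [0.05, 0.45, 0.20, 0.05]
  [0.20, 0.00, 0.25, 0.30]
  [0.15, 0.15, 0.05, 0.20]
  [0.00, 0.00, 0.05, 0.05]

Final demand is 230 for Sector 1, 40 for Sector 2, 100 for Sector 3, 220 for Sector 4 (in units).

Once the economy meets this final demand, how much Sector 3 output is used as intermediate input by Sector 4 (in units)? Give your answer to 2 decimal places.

I − A =
  [   0.95    -0.45    -0.20    -0.05]
  [  -0.20     1.00    -0.25    -0.30]
  [  -0.15    -0.15     0.95    -0.20]
  [   0.00     0.00    -0.05     0.95]
Compute the cofactors C_ij = (−1)^(i+j)·(3×3 minor ij) of I−A; the adjugate is their transpose:
adj(I−A) = Cᵀ =
  [ 0.854625   0.430500   0.306125   0.245375]
  [ 0.216375   0.819000   0.278375   0.328625]
  [ 0.171000   0.199500   0.817000   0.244000]
  [ 0.009000   0.010500   0.043000   0.728500]
det(I−A) = Σ_j (I−A)_1j·C_1j = (0.95)(0.854625) + (-0.45)(0.216375) + (-0.20)(0.171000) + (-0.05)(0.009000) = 0.679875
(I − A)⁻¹ = adj(I−A) / det(I−A) ≈
  [   1.2570     0.6332     0.4503     0.3609]
  [   0.3183     1.2046     0.4095     0.4834]
  [   0.2515     0.2934     1.2017     0.3589]
  [   0.0132     0.0154     0.0632     1.0715]
First solve x = (I − A)⁻¹ d = adj(I−A)·d / det(I−A); in particular x_4 = (0.009000·230 + 0.010500·40 + 0.043000·100 + 0.728500·220) / 0.679875 = 167.06 / 0.679875 ≈ 245.7216.
Intermediate flow from 3 to 4: z_34 = a_34 · x_4 = 0.20 × 167.06 / 0.679875 = 33.412 / 0.679875 ≈ 49.14.

z_34 = 49.14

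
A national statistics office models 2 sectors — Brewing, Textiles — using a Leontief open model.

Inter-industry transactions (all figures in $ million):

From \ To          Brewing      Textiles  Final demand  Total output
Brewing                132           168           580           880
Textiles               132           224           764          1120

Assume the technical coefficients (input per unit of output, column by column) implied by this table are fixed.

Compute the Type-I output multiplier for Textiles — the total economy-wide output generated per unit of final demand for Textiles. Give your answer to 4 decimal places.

Technical coefficients a_ij = z_ij / X_j:
  a_11 = 132/880 = 0.15, a_21 = 132/880 = 0.15
  a_12 = 168/1120 = 0.15, a_22 = 224/1120 = 0.20
I − A =
  [   0.85    -0.15]
  [  -0.15     0.80]
det(I−A) = (0.85)(0.80) − (-0.15)(-0.15) = 0.6575
adj(I−A) = [[0.80, 0.15], [0.15, 0.85]]
(I − A)⁻¹ = adj(I−A) / det(I−A) ≈
  [   1.21673     0.22814]
  [   0.22814     1.29278]
The output multiplier for sector j is the column-j sum of the Leontief inverse (I − A)⁻¹ = adj(I−A) / det(I−A).
Column 2 of adj(I−A): (0.15, 0.85); det(I−A) = 0.6575.
m_2 = (0.15 + 0.85) / 0.6575 = 1.00 / 0.6575 ≈ 1.5209.

m_2 = 1.5209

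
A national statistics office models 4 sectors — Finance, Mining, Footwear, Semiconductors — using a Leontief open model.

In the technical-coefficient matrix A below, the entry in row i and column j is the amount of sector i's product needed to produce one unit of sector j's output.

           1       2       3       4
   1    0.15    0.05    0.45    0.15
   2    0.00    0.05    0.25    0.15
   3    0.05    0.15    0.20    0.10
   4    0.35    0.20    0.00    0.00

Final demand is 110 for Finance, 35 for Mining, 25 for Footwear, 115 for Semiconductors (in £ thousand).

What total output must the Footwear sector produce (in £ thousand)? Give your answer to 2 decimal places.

I − A =
  [   0.85    -0.05    -0.45    -0.15]
  [   0.00     0.95    -0.25    -0.15]
  [  -0.05    -0.15     0.80    -0.10]
  [  -0.35    -0.20     0.00     1.00]
Compute the cofactors C_ij = (−1)^(i+j)·(3×3 minor ij) of I−A; the adjugate is their transpose:
adj(I−A) = Cᵀ =
  [ 0.693500   0.140500   0.434000   0.168500]
  [ 0.063250   0.599750   0.223000   0.121750]
  [ 0.087125   0.142375   0.729500   0.107375]
  [ 0.255375   0.169125   0.196500   0.592125]
det(I−A) = Σ_j (I−A)_1j·C_1j = (0.85)(0.693500) + (-0.05)(0.063250) + (-0.45)(0.087125) + (-0.15)(0.255375) = 0.5088
(I − A)⁻¹ = adj(I−A) / det(I−A) ≈
  [   1.3630     0.2761     0.8530     0.3312]
  [   0.1243     1.1788     0.4383     0.2393]
  [   0.1712     0.2798     1.4338     0.2110]
  [   0.5019     0.3324     0.3862     1.1638]
x = (I − A)⁻¹ d = adj(I−A)·d / det(I−A), with det(I−A) = 0.5088:
  x_1 = (0.693500·110 + 0.140500·35 + 0.434000·25 + 0.168500·115) / 0.5088 = 111.43 / 0.5088 ≈ 219.01
  x_2 = (0.063250·110 + 0.599750·35 + 0.223000·25 + 0.121750·115) / 0.5088 = 47.525 / 0.5088 ≈ 93.41
  x_3 = (0.087125·110 + 0.142375·35 + 0.729500·25 + 0.107375·115) / 0.5088 = 45.1525 / 0.5088 ≈ 88.74
  x_4 = (0.255375·110 + 0.169125·35 + 0.196500·25 + 0.592125·115) / 0.5088 = 107.0175 / 0.5088 ≈ 210.33

x_3 = 88.74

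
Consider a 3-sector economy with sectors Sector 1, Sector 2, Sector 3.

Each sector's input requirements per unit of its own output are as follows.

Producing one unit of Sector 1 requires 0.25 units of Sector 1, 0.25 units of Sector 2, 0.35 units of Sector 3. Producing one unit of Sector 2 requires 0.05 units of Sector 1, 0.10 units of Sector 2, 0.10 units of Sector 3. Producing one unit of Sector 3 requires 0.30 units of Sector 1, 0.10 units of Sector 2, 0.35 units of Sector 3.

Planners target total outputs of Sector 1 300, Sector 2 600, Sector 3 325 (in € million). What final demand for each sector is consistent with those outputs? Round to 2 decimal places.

d_1 = 97.50, d_2 = 432.50, d_3 = 46.25

I − A =
  [   0.75    -0.05    -0.30]
  [  -0.25     0.90    -0.10]
  [  -0.35    -0.10     0.65]
d = (I − A) x:
  d_1 = (+0.75)·300 + (-0.05)·600 + (-0.30)·325 = 97.50
  d_2 = (-0.25)·300 + (+0.90)·600 + (-0.10)·325 = 432.50
  d_3 = (-0.35)·300 + (-0.10)·600 + (+0.65)·325 = 46.25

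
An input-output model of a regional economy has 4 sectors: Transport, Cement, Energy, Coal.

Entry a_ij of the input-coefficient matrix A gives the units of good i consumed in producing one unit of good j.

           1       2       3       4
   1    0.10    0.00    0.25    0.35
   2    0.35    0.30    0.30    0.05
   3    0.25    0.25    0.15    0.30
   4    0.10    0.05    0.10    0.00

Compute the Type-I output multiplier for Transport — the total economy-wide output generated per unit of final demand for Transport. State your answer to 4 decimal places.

m_1 = 3.7344

I − A =
  [   0.90     0.00    -0.25    -0.35]
  [  -0.35     0.70    -0.30    -0.05]
  [  -0.25    -0.25     0.85    -0.30]
  [  -0.10    -0.05    -0.10     1.00]
Compute the cofactors C_ij = (−1)^(i+j)·(3×3 minor ij) of I−A; the adjugate is their transpose:
adj(I−A) = Cᵀ =
  [ 0.491125   0.089875   0.204125   0.237625]
  [ 0.376500   0.629500   0.365000   0.272750]
  [ 0.289375   0.234125   0.597125   0.292125]
  [ 0.096875   0.063875   0.098375   0.402375]
det(I−A) = Σ_j (I−A)_1j·C_1j = (0.90)(0.491125) + (0.00)(0.376500) + (-0.25)(0.289375) + (-0.35)(0.096875) = 0.3357625
(I − A)⁻¹ = adj(I−A) / det(I−A) ≈
  [   1.46272     0.26767     0.60794     0.70772]
  [   1.12133     1.87484     1.08708     0.81233]
  [   0.86184     0.69729     1.77841     0.87003]
  [   0.28852     0.19024     0.29299     1.19839]
The output multiplier for sector j is the column-j sum of the Leontief inverse (I − A)⁻¹ = adj(I−A) / det(I−A).
Column 1 of adj(I−A): (0.491125, 0.376500, 0.289375, 0.096875); det(I−A) = 0.3357625.
m_1 = (0.491125 + 0.376500 + 0.289375 + 0.096875) / 0.3357625 = 1.253875 / 0.3357625 ≈ 3.7344.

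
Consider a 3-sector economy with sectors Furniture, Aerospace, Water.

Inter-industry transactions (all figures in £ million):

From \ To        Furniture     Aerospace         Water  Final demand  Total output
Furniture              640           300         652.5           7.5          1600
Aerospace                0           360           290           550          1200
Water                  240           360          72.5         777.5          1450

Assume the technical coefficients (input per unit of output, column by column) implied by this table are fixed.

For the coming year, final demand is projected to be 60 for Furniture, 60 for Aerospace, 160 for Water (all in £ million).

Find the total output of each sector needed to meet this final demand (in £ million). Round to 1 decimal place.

Technical coefficients a_ij = z_ij / X_j:
  a_FF = 640/1600 = 0.40, a_AF = 0/1600 = 0.00, a_WF = 240/1600 = 0.15
  a_FA = 300/1200 = 0.25, a_AA = 360/1200 = 0.30, a_WA = 360/1200 = 0.30
  a_FW = 652.5/1450 = 0.45, a_AW = 290/1450 = 0.20, a_WW = 72.5/1450 = 0.05
I − A =
  [   0.60    -0.25    -0.45]
  [   0.00     0.70    -0.20]
  [  -0.15    -0.30     0.95]
Cofactors of I−A, C_ij = (−1)^(i+j)·(minor ij) (rows/columns in the sector order above):
  C_11 = (0.70)(0.95) − (-0.20)(-0.30) = 0.6050
  C_12 = −[(0.00)(0.95) − (-0.20)(-0.15)] = 0.0300
  C_13 = (0.00)(-0.30) − (0.70)(-0.15) = 0.1050
  C_21 = −[(-0.25)(0.95) − (-0.45)(-0.30)] = 0.3725
  C_22 = (0.60)(0.95) − (-0.45)(-0.15) = 0.5025
  C_23 = −[(0.60)(-0.30) − (-0.25)(-0.15)] = 0.2175
  C_31 = (-0.25)(-0.20) − (-0.45)(0.70) = 0.3650
  C_32 = −[(0.60)(-0.20) − (-0.45)(0.00)] = 0.1200
  C_33 = (0.60)(0.70) − (-0.25)(0.00) = 0.4200
det(I−A) = Σ_j (I−A)_1j·C_1j = (0.60)(0.6050) + (-0.25)(0.0300) + (-0.45)(0.1050) = 0.30825
adj(I−A) = Cᵀ =
  [ 0.6050   0.3725   0.3650]
  [ 0.0300   0.5025   0.1200]
  [ 0.1050   0.2175   0.4200]
(I − A)⁻¹ = adj(I−A) / det(I−A) ≈
  [   1.9627     1.2084     1.1841]
  [   0.0973     1.6302     0.3893]
  [   0.3406     0.7056     1.3625]
x = (I − A)⁻¹ d = adj(I−A)·d / det(I−A), with det(I−A) = 0.30825:
  x_F = (0.6050·60 + 0.3725·60 + 0.3650·160) / 0.30825 = 117.05 / 0.30825 ≈ 379.7
  x_A = (0.0300·60 + 0.5025·60 + 0.1200·160) / 0.30825 = 51.15 / 0.30825 ≈ 165.9
  x_W = (0.1050·60 + 0.2175·60 + 0.4200·160) / 0.30825 = 86.55 / 0.30825 ≈ 280.8

x_F = 379.7, x_A = 165.9, x_W = 280.8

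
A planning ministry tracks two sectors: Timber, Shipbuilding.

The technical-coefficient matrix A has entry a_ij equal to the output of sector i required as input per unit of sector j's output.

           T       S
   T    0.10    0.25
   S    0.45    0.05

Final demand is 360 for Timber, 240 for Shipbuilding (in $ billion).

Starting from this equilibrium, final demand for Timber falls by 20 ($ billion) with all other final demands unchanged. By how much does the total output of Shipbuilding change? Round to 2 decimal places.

I − A =
  [   0.90    -0.25]
  [  -0.45     0.95]
det(I−A) = (0.90)(0.95) − (-0.25)(-0.45) = 0.7425
adj(I−A) = [[0.95, 0.25], [0.45, 0.90]]
(I − A)⁻¹ = adj(I−A) / det(I−A) ≈
  [   1.2795     0.3367]
  [   0.6061     1.2121]
Δx = (I − A)⁻¹ Δd with Δd having -20 in the Timber component and 0 elsewhere.
So Δx_S = L_ST · (-20), where L_ST = adj(I−A)_ST / det(I−A) = 0.45 / 0.7425.
Δx_S = 0.45 × (-20) / 0.7425 = -9.00 / 0.7425 ≈ -12.12.

Δx_S = -12.12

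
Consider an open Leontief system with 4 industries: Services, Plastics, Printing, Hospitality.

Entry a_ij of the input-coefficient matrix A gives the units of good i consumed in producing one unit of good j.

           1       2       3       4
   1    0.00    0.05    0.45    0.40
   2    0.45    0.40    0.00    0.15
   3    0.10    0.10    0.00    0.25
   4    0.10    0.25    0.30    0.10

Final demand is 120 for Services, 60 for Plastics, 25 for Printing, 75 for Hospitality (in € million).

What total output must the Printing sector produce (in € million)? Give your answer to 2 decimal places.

x_3 = 177.26

I − A =
  [   1.00    -0.05    -0.45    -0.40]
  [  -0.45     0.60     0.00    -0.15]
  [  -0.10    -0.10     1.00    -0.25]
  [  -0.10    -0.25    -0.30     0.90]
Compute the cofactors C_ij = (−1)^(i+j)·(3×3 minor ij) of I−A; the adjugate is their transpose:
adj(I−A) = Cᵀ =
  [ 0.453000   0.221875   0.300375   0.321750]
  [ 0.390750   0.721250   0.288000   0.373875]
  [ 0.135375   0.164250   0.412500   0.202125]
  [ 0.204000   0.279750   0.250875   0.530250]
det(I−A) = Σ_j (I−A)_1j·C_1j = (1.00)(0.453000) + (-0.05)(0.390750) + (-0.45)(0.135375) + (-0.40)(0.204000) = 0.29094375
(I − A)⁻¹ = adj(I−A) / det(I−A) ≈
  [   1.5570     0.7626     1.0324     1.1059]
  [   1.3430     2.4790     0.9899     1.2850]
  [   0.4653     0.5645     1.4178     0.6947]
  [   0.7012     0.9615     0.8623     1.8225]
x = (I − A)⁻¹ d = adj(I−A)·d / det(I−A), with det(I−A) = 0.29094375:
  x_1 = (0.453000·120 + 0.221875·60 + 0.300375·25 + 0.321750·75) / 0.29094375 = 99.313125 / 0.29094375 ≈ 341.35
  x_2 = (0.390750·120 + 0.721250·60 + 0.288000·25 + 0.373875·75) / 0.29094375 = 125.405625 / 0.29094375 ≈ 431.03
  x_3 = (0.135375·120 + 0.164250·60 + 0.412500·25 + 0.202125·75) / 0.29094375 = 51.571875 / 0.29094375 ≈ 177.26
  x_4 = (0.204000·120 + 0.279750·60 + 0.250875·25 + 0.530250·75) / 0.29094375 = 87.305625 / 0.29094375 ≈ 300.08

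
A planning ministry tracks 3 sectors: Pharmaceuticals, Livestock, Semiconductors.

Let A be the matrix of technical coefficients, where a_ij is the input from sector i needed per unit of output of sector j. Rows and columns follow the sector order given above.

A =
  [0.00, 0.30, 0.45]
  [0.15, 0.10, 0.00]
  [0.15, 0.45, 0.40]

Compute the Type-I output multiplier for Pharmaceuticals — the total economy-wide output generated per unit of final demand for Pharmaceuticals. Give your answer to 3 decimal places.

I − A =
  [   1.00    -0.30    -0.45]
  [  -0.15     0.90     0.00]
  [  -0.15    -0.45     0.60]
Cofactors of I−A, C_ij = (−1)^(i+j)·(minor ij) (rows/columns in the sector order above):
  C_11 = (0.90)(0.60) − (0.00)(-0.45) = 0.5400
  C_12 = −[(-0.15)(0.60) − (0.00)(-0.15)] = 0.0900
  C_13 = (-0.15)(-0.45) − (0.90)(-0.15) = 0.2025
  C_21 = −[(-0.30)(0.60) − (-0.45)(-0.45)] = 0.3825
  C_22 = (1.00)(0.60) − (-0.45)(-0.15) = 0.5325
  C_23 = −[(1.00)(-0.45) − (-0.30)(-0.15)] = 0.4950
  C_31 = (-0.30)(0.00) − (-0.45)(0.90) = 0.4050
  C_32 = −[(1.00)(0.00) − (-0.45)(-0.15)] = 0.0675
  C_33 = (1.00)(0.90) − (-0.30)(-0.15) = 0.8550
det(I−A) = Σ_j (I−A)_1j·C_1j = (1.00)(0.5400) + (-0.30)(0.0900) + (-0.45)(0.2025) = 0.421875
adj(I−A) = Cᵀ =
  [ 0.5400   0.3825   0.4050]
  [ 0.0900   0.5325   0.0675]
  [ 0.2025   0.4950   0.8550]
(I − A)⁻¹ = adj(I−A) / det(I−A) ≈
  [   1.2800     0.9067     0.9600]
  [   0.2133     1.2622     0.1600]
  [   0.4800     1.1733     2.0267]
The output multiplier for sector j is the column-j sum of the Leontief inverse (I − A)⁻¹ = adj(I−A) / det(I−A).
Column 1 of adj(I−A): (0.5400, 0.0900, 0.2025); det(I−A) = 0.421875.
m_1 = (0.5400 + 0.0900 + 0.2025) / 0.421875 = 0.8325 / 0.421875 ≈ 1.973.

m_1 = 1.973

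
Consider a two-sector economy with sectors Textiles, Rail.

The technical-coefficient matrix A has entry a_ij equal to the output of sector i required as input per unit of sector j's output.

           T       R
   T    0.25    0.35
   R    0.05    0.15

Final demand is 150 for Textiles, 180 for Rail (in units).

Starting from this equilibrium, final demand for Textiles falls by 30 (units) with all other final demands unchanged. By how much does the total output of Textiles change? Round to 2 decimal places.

Δx_T = -41.13

I − A =
  [   0.75    -0.35]
  [  -0.05     0.85]
det(I−A) = (0.75)(0.85) − (-0.35)(-0.05) = 0.6200
adj(I−A) = [[0.85, 0.35], [0.05, 0.75]]
(I − A)⁻¹ = adj(I−A) / det(I−A) ≈
  [   1.3710     0.5645]
  [   0.0806     1.2097]
Δx = (I − A)⁻¹ Δd with Δd having -30 in the Textiles component and 0 elsewhere.
So Δx_T = L_TT · (-30), where L_TT = adj(I−A)_TT / det(I−A) = 0.85 / 0.6200.
Δx_T = 0.85 × (-30) / 0.6200 = -25.50 / 0.6200 ≈ -41.13.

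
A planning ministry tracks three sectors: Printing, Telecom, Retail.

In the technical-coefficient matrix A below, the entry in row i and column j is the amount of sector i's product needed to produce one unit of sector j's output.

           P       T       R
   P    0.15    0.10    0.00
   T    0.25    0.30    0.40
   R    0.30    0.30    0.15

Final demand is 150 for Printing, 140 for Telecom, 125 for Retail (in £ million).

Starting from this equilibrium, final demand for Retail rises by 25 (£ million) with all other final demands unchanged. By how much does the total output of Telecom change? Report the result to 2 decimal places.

I − A =
  [   0.85    -0.10     0.00]
  [  -0.25     0.70    -0.40]
  [  -0.30    -0.30     0.85]
Cofactors of I−A, C_ij = (−1)^(i+j)·(minor ij) (rows/columns in the sector order above):
  C_11 = (0.70)(0.85) − (-0.40)(-0.30) = 0.4750
  C_12 = −[(-0.25)(0.85) − (-0.40)(-0.30)] = 0.3325
  C_13 = (-0.25)(-0.30) − (0.70)(-0.30) = 0.2850
  C_21 = −[(-0.10)(0.85) − (0.00)(-0.30)] = 0.0850
  C_22 = (0.85)(0.85) − (0.00)(-0.30) = 0.7225
  C_23 = −[(0.85)(-0.30) − (-0.10)(-0.30)] = 0.2850
  C_31 = (-0.10)(-0.40) − (0.00)(0.70) = 0.0400
  C_32 = −[(0.85)(-0.40) − (0.00)(-0.25)] = 0.3400
  C_33 = (0.85)(0.70) − (-0.10)(-0.25) = 0.5700
det(I−A) = Σ_j (I−A)_1j·C_1j = (0.85)(0.4750) + (-0.10)(0.3325) + (0.00)(0.2850) = 0.3705
adj(I−A) = Cᵀ =
  [ 0.4750   0.0850   0.0400]
  [ 0.3325   0.7225   0.3400]
  [ 0.2850   0.2850   0.5700]
(I − A)⁻¹ = adj(I−A) / det(I−A) ≈
  [   1.2821     0.2294     0.1080]
  [   0.8974     1.9501     0.9177]
  [   0.7692     0.7692     1.5385]
Δx = (I − A)⁻¹ Δd with Δd having +25 in the Retail component and 0 elsewhere.
So Δx_T = L_TR · (+25), where L_TR = adj(I−A)_TR / det(I−A) = 0.3400 / 0.3705.
Δx_T = 0.3400 × (+25) / 0.3705 = 8.50 / 0.3705 ≈ 22.94.

Δx_T = 22.94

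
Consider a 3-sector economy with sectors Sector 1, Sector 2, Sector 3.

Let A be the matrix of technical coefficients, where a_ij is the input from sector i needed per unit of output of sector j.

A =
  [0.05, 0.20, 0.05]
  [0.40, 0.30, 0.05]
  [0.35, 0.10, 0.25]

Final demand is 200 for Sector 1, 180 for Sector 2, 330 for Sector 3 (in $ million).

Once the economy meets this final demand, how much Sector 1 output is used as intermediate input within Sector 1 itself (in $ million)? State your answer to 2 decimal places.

I − A =
  [   0.95    -0.20    -0.05]
  [  -0.40     0.70    -0.05]
  [  -0.35    -0.10     0.75]
Cofactors of I−A, C_ij = (−1)^(i+j)·(minor ij) (rows/columns in the sector order above):
  C_11 = (0.70)(0.75) − (-0.05)(-0.10) = 0.5200
  C_12 = −[(-0.40)(0.75) − (-0.05)(-0.35)] = 0.3175
  C_13 = (-0.40)(-0.10) − (0.70)(-0.35) = 0.2850
  C_21 = −[(-0.20)(0.75) − (-0.05)(-0.10)] = 0.1550
  C_22 = (0.95)(0.75) − (-0.05)(-0.35) = 0.6950
  C_23 = −[(0.95)(-0.10) − (-0.20)(-0.35)] = 0.1650
  C_31 = (-0.20)(-0.05) − (-0.05)(0.70) = 0.0450
  C_32 = −[(0.95)(-0.05) − (-0.05)(-0.40)] = 0.0675
  C_33 = (0.95)(0.70) − (-0.20)(-0.40) = 0.5850
det(I−A) = Σ_j (I−A)_1j·C_1j = (0.95)(0.5200) + (-0.20)(0.3175) + (-0.05)(0.2850) = 0.41625
adj(I−A) = Cᵀ =
  [ 0.5200   0.1550   0.0450]
  [ 0.3175   0.6950   0.0675]
  [ 0.2850   0.1650   0.5850]
(I − A)⁻¹ = adj(I−A) / det(I−A) ≈
  [   1.2492     0.3724     0.1081]
  [   0.7628     1.6697     0.1622]
  [   0.6847     0.3964     1.4054]
First solve x = (I − A)⁻¹ d = adj(I−A)·d / det(I−A); in particular x_1 = (0.5200·200 + 0.1550·180 + 0.0450·330) / 0.41625 = 146.75 / 0.41625 ≈ 352.5526.
Intermediate flow from 1 to 1: z_11 = a_11 · x_1 = 0.05 × 146.75 / 0.41625 = 7.3375 / 0.41625 ≈ 17.63.

z_11 = 17.63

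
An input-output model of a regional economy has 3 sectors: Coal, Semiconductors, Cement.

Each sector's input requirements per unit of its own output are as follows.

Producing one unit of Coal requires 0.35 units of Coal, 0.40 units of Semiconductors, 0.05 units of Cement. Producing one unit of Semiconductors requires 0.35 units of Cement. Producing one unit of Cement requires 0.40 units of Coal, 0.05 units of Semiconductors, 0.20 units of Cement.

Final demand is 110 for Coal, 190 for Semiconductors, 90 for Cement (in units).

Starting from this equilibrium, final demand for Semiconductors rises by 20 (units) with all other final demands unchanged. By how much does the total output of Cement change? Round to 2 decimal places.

Δx_3 = 10.52

I − A =
  [   0.65     0.00    -0.40]
  [  -0.40     1.00    -0.05]
  [  -0.05    -0.35     0.80]
Cofactors of I−A, C_ij = (−1)^(i+j)·(minor ij) (rows/columns in the sector order above):
  C_11 = (1.00)(0.80) − (-0.05)(-0.35) = 0.7825
  C_12 = −[(-0.40)(0.80) − (-0.05)(-0.05)] = 0.3225
  C_13 = (-0.40)(-0.35) − (1.00)(-0.05) = 0.1900
  C_21 = −[(0.00)(0.80) − (-0.40)(-0.35)] = 0.1400
  C_22 = (0.65)(0.80) − (-0.40)(-0.05) = 0.5000
  C_23 = −[(0.65)(-0.35) − (0.00)(-0.05)] = 0.2275
  C_31 = (0.00)(-0.05) − (-0.40)(1.00) = 0.4000
  C_32 = −[(0.65)(-0.05) − (-0.40)(-0.40)] = 0.1925
  C_33 = (0.65)(1.00) − (0.00)(-0.40) = 0.6500
det(I−A) = Σ_j (I−A)_1j·C_1j = (0.65)(0.7825) + (0.00)(0.3225) + (-0.40)(0.1900) = 0.432625
adj(I−A) = Cᵀ =
  [ 0.7825   0.1400   0.4000]
  [ 0.3225   0.5000   0.1925]
  [ 0.1900   0.2275   0.6500]
(I − A)⁻¹ = adj(I−A) / det(I−A) ≈
  [   1.8087     0.3236     0.9246]
  [   0.7454     1.1557     0.4450]
  [   0.4392     0.5259     1.5025]
Δx = (I − A)⁻¹ Δd with Δd having +20 in the Semiconductors component and 0 elsewhere.
So Δx_3 = L_32 · (+20), where L_32 = adj(I−A)_32 / det(I−A) = 0.2275 / 0.432625.
Δx_3 = 0.2275 × (+20) / 0.432625 = 4.55 / 0.432625 ≈ 10.52.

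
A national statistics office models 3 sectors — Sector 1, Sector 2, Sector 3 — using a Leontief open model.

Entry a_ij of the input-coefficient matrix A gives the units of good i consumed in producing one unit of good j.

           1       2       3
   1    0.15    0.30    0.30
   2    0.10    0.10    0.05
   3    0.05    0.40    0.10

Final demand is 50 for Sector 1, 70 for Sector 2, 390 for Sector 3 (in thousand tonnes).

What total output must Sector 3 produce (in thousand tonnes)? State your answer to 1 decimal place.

x_3 = 510.7

I − A =
  [   0.85    -0.30    -0.30]
  [  -0.10     0.90    -0.05]
  [  -0.05    -0.40     0.90]
Cofactors of I−A, C_ij = (−1)^(i+j)·(minor ij) (rows/columns in the sector order above):
  C_11 = (0.90)(0.90) − (-0.05)(-0.40) = 0.7900
  C_12 = −[(-0.10)(0.90) − (-0.05)(-0.05)] = 0.0925
  C_13 = (-0.10)(-0.40) − (0.90)(-0.05) = 0.0850
  C_21 = −[(-0.30)(0.90) − (-0.30)(-0.40)] = 0.3900
  C_22 = (0.85)(0.90) − (-0.30)(-0.05) = 0.7500
  C_23 = −[(0.85)(-0.40) − (-0.30)(-0.05)] = 0.3550
  C_31 = (-0.30)(-0.05) − (-0.30)(0.90) = 0.2850
  C_32 = −[(0.85)(-0.05) − (-0.30)(-0.10)] = 0.0725
  C_33 = (0.85)(0.90) − (-0.30)(-0.10) = 0.7350
det(I−A) = Σ_j (I−A)_1j·C_1j = (0.85)(0.7900) + (-0.30)(0.0925) + (-0.30)(0.0850) = 0.61825
adj(I−A) = Cᵀ =
  [ 0.7900   0.3900   0.2850]
  [ 0.0925   0.7500   0.0725]
  [ 0.0850   0.3550   0.7350]
(I − A)⁻¹ = adj(I−A) / det(I−A) ≈
  [   1.2778     0.6308     0.4610]
  [   0.1496     1.2131     0.1173]
  [   0.1375     0.5742     1.1888]
x = (I − A)⁻¹ d = adj(I−A)·d / det(I−A), with det(I−A) = 0.61825:
  x_1 = (0.7900·50 + 0.3900·70 + 0.2850·390) / 0.61825 = 177.95 / 0.61825 ≈ 287.8
  x_2 = (0.0925·50 + 0.7500·70 + 0.0725·390) / 0.61825 = 85.40 / 0.61825 ≈ 138.1
  x_3 = (0.0850·50 + 0.3550·70 + 0.7350·390) / 0.61825 = 315.75 / 0.61825 ≈ 510.7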